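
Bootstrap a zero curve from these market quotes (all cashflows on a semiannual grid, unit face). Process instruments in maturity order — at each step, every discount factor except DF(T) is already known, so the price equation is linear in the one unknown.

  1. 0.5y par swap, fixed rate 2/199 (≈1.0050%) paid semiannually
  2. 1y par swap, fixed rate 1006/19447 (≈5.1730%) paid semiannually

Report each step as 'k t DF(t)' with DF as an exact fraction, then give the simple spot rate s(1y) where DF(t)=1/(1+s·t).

1 1/2 199/200
2 1 9497/10000
s(1y) = (1/(9497/10000) − 1)/(1) = 503/9497 ≈ 5.2964%

step 1 [0.5y] swap r/2=1/199: DF=(1 − 1/199·(0))/(1+1/199) = 199/200 ≈ 0.995000
step 2 [1y] swap r/2=503/19447: DF=(1 − 503/19447·(0.995000))/(1+503/19447) = 9497/10000 ≈ 0.949700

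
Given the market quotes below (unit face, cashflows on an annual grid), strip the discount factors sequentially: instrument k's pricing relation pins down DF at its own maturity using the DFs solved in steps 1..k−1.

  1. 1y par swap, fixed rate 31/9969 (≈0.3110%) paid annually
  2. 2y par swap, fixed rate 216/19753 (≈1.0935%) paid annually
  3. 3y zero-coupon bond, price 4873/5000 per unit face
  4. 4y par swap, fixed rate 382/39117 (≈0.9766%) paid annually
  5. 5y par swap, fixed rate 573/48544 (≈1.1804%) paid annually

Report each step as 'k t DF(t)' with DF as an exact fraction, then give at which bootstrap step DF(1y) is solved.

1 1 9969/10000
2 2 1223/1250
3 3 4873/5000
4 4 4809/5000
5 5 9427/10000
DF(1y) is solved at step 1

step 1 [1y] swap r/1=31/9969: DF=(1 − 31/9969·(0))/(1+31/9969) = 9969/10000 ≈ 0.996900
step 2 [2y] swap r/1=216/19753: DF=(1 − 216/19753·(0.996900))/(1+216/19753) = 1223/1250 ≈ 0.978400
step 3 [3y] zero: DF = P = 4873/5000 ≈ 0.974600
step 4 [4y] swap r/1=382/39117: DF=(1 − 382/39117·(0.996900+0.978400+0.974600))/(1+382/39117) = 4809/5000 ≈ 0.961800
step 5 [5y] swap r/1=573/48544: DF=(1 − 573/48544·(0.996900+0.978400+0.974600+0.961800))/(1+573/48544) = 9427/10000 ≈ 0.942700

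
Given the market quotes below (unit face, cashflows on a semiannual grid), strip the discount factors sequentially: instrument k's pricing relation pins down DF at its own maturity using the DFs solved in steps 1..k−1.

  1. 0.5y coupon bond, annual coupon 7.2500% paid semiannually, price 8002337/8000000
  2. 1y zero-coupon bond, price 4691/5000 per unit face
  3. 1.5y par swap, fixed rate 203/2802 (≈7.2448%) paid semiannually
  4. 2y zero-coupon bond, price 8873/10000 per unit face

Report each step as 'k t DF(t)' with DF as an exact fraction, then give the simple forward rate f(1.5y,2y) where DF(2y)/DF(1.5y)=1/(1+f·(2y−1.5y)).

1 1/2 9653/10000
2 1 4691/5000
3 3/2 1797/2000
4 2 8873/10000
f(1.5y,2y) = ((1797/2000)/(8873/10000) − 1)/(1/2) = 224/8873 ≈ 2.5245%

step 1 [0.5y] bond c/2=29/800: DF=(8002337/8000000 − 29/800·(0))/(1+29/800) = 9653/10000 ≈ 0.965300
step 2 [1y] zero: DF = P = 4691/5000 ≈ 0.938200
step 3 [1.5y] swap r/2=203/5604: DF=(1 − 203/5604·(0.965300+0.938200))/(1+203/5604) = 1797/2000 ≈ 0.898500
step 4 [2y] zero: DF = P = 8873/10000 ≈ 0.887300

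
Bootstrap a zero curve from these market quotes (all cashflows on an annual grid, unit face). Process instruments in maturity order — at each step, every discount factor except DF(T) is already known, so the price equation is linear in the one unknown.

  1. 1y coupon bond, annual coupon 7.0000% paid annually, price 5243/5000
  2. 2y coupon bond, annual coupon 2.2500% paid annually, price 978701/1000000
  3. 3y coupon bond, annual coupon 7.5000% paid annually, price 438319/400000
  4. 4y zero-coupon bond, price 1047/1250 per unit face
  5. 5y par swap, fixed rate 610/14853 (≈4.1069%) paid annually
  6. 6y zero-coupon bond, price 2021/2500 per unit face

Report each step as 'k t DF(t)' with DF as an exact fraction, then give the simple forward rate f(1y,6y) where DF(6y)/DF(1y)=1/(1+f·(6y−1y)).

step 1 [1y] bond c/1=7/100: DF=(5243/5000 − 7/100·(0))/(1+7/100) = 49/50 ≈ 0.980000
step 2 [2y] bond c/1=9/400: DF=(978701/1000000 − 9/400·(0.980000))/(1+9/400) = 2339/2500 ≈ 0.935600
step 3 [3y] bond c/1=3/40: DF=(438319/400000 − 3/40·(0.980000+0.935600))/(1+3/40) = 8857/10000 ≈ 0.885700
step 4 [4y] zero: DF = P = 1047/1250 ≈ 0.837600
step 5 [5y] swap r/1=610/14853: DF=(1 − 610/14853·(0.980000+0.935600+0.885700+0.837600))/(1+610/14853) = 817/1000 ≈ 0.817000
step 6 [6y] zero: DF = P = 2021/2500 ≈ 0.808400

1 1 49/50
2 2 2339/2500
3 3 8857/10000
4 4 1047/1250
5 5 817/1000
6 6 2021/2500
f(1y,6y) = ((49/50)/(2021/2500) − 1)/(5) = 429/10105 ≈ 4.2454%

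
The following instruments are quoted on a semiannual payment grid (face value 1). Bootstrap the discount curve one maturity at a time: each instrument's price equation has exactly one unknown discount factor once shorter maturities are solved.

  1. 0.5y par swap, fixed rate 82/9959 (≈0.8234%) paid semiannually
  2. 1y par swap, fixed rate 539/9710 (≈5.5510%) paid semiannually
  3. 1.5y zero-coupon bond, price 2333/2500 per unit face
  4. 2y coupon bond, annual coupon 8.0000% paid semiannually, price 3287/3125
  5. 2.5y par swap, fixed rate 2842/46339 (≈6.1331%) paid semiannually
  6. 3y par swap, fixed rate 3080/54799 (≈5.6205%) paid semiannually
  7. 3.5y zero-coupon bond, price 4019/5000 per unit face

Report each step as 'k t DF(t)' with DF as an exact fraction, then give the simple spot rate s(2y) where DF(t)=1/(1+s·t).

1 1/2 9959/10000
2 1 9461/10000
3 3/2 2333/2500
4 2 563/625
5 5/2 8579/10000
6 3 423/500
7 7/2 4019/5000
s(2y) = (1/(563/625) − 1)/(2) = 31/563 ≈ 5.5062%

step 1 [0.5y] swap r/2=41/9959: DF=(1 − 41/9959·(0))/(1+41/9959) = 9959/10000 ≈ 0.995900
step 2 [1y] swap r/2=539/19420: DF=(1 − 539/19420·(0.995900))/(1+539/19420) = 9461/10000 ≈ 0.946100
step 3 [1.5y] zero: DF = P = 2333/2500 ≈ 0.933200
step 4 [2y] bond c/2=1/25: DF=(3287/3125 − 1/25·(0.995900+0.946100+0.933200))/(1+1/25) = 563/625 ≈ 0.900800
step 5 [2.5y] swap r/2=1421/46339: DF=(1 − 1421/46339·(0.995900+0.946100+0.933200+0.900800))/(1+1421/46339) = 8579/10000 ≈ 0.857900
step 6 [3y] swap r/2=1540/54799: DF=(1 − 1540/54799·(0.995900+0.946100+0.933200+0.900800+0.857900))/(1+1540/54799) = 423/500 ≈ 0.846000
step 7 [3.5y] zero: DF = P = 4019/5000 ≈ 0.803800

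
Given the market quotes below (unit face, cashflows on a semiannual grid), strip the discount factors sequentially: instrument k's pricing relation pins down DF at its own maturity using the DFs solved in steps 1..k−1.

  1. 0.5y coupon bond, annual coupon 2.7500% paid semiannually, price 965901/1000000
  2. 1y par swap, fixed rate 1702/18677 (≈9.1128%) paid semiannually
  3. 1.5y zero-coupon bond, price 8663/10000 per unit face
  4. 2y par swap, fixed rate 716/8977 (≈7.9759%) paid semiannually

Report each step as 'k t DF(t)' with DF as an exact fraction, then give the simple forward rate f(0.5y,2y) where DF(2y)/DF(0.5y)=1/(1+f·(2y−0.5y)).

1 1/2 1191/1250
2 1 9149/10000
3 3/2 8663/10000
4 2 1071/1250
f(0.5y,2y) = ((1191/1250)/(1071/1250) − 1)/(3/2) = 80/1071 ≈ 7.4697%

step 1 [0.5y] bond c/2=11/800: DF=(965901/1000000 − 11/800·(0))/(1+11/800) = 1191/1250 ≈ 0.952800
step 2 [1y] swap r/2=851/18677: DF=(1 − 851/18677·(0.952800))/(1+851/18677) = 9149/10000 ≈ 0.914900
step 3 [1.5y] zero: DF = P = 8663/10000 ≈ 0.866300
step 4 [2y] swap r/2=358/8977: DF=(1 − 358/8977·(0.952800+0.914900+0.866300))/(1+358/8977) = 1071/1250 ≈ 0.856800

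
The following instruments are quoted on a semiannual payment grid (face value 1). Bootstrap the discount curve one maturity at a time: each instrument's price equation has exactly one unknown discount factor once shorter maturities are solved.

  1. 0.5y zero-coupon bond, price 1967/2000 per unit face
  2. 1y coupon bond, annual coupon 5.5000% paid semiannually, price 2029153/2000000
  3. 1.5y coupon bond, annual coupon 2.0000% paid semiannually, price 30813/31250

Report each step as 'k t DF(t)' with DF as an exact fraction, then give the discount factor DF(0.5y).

step 1 [0.5y] zero: DF = P = 1967/2000 ≈ 0.983500
step 2 [1y] bond c/2=11/400: DF=(2029153/2000000 − 11/400·(0.983500))/(1+11/400) = 9611/10000 ≈ 0.961100
step 3 [1.5y] bond c/2=1/100: DF=(30813/31250 − 1/100·(0.983500+0.961100))/(1+1/100) = 957/1000 ≈ 0.957000

1 1/2 1967/2000
2 1 9611/10000
3 3/2 957/1000
DF(0.5y) = 1967/2000 ≈ 0.983500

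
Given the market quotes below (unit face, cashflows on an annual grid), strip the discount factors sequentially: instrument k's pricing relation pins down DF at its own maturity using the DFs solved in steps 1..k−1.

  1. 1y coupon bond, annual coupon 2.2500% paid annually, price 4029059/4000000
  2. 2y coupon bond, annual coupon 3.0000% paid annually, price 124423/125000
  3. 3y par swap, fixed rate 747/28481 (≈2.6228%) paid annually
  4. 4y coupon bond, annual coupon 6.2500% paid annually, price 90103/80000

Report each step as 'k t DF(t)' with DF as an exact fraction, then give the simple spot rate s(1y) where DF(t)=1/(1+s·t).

step 1 [1y] bond c/1=9/400: DF=(4029059/4000000 − 9/400·(0))/(1+9/400) = 9851/10000 ≈ 0.985100
step 2 [2y] bond c/1=3/100: DF=(124423/125000 − 3/100·(0.985100))/(1+3/100) = 9377/10000 ≈ 0.937700
step 3 [3y] swap r/1=747/28481: DF=(1 − 747/28481·(0.985100+0.937700))/(1+747/28481) = 9253/10000 ≈ 0.925300
step 4 [4y] bond c/1=1/16: DF=(90103/80000 − 1/16·(0.985100+0.937700+0.925300))/(1+1/16) = 357/400 ≈ 0.892500

1 1 9851/10000
2 2 9377/10000
3 3 9253/10000
4 4 357/400
s(1y) = (1/(9851/10000) − 1)/(1) = 149/9851 ≈ 1.5125%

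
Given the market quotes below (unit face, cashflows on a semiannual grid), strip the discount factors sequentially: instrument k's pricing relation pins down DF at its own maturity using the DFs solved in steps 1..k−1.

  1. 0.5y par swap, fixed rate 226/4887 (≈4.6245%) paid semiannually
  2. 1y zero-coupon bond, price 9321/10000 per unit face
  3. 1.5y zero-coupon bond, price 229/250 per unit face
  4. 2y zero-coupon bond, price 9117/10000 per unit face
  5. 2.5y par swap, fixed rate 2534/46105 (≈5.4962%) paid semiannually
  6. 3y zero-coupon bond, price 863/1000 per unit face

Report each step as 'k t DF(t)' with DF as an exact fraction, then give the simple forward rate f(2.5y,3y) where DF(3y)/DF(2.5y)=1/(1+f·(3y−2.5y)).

1 1/2 4887/5000
2 1 9321/10000
3 3/2 229/250
4 2 9117/10000
5 5/2 8733/10000
6 3 863/1000
f(2.5y,3y) = ((8733/10000)/(863/1000) − 1)/(1/2) = 103/4315 ≈ 2.3870%

step 1 [0.5y] swap r/2=113/4887: DF=(1 − 113/4887·(0))/(1+113/4887) = 4887/5000 ≈ 0.977400
step 2 [1y] zero: DF = P = 9321/10000 ≈ 0.932100
step 3 [1.5y] zero: DF = P = 229/250 ≈ 0.916000
step 4 [2y] zero: DF = P = 9117/10000 ≈ 0.911700
step 5 [2.5y] swap r/2=1267/46105: DF=(1 − 1267/46105·(0.977400+0.932100+0.916000+0.911700))/(1+1267/46105) = 8733/10000 ≈ 0.873300
step 6 [3y] zero: DF = P = 863/1000 ≈ 0.863000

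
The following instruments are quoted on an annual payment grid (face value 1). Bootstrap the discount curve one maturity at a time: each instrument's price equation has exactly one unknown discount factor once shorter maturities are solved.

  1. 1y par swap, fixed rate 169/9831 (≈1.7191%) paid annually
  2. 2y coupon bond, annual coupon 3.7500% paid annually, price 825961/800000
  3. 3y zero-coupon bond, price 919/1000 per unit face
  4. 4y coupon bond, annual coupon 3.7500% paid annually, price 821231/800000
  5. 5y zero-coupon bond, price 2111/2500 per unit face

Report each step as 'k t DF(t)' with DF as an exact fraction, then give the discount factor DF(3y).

step 1 [1y] swap r/1=169/9831: DF=(1 − 169/9831·(0))/(1+169/9831) = 9831/10000 ≈ 0.983100
step 2 [2y] bond c/1=3/80: DF=(825961/800000 − 3/80·(0.983100))/(1+3/80) = 2399/2500 ≈ 0.959600
step 3 [3y] zero: DF = P = 919/1000 ≈ 0.919000
step 4 [4y] bond c/1=3/80: DF=(821231/800000 − 3/80·(0.983100+0.959600+0.919000))/(1+3/80) = 443/500 ≈ 0.886000
step 5 [5y] zero: DF = P = 2111/2500 ≈ 0.844400

1 1 9831/10000
2 2 2399/2500
3 3 919/1000
4 4 443/500
5 5 2111/2500
DF(3y) = 919/1000 ≈ 0.919000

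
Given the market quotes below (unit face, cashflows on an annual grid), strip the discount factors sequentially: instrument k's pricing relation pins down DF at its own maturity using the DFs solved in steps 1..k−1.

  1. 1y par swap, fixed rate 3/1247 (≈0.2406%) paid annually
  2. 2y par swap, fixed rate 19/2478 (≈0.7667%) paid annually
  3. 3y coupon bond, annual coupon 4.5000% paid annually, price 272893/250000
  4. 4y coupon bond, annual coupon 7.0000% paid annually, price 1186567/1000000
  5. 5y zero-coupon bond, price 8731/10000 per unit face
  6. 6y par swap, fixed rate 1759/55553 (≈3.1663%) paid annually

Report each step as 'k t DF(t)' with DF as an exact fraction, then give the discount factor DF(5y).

step 1 [1y] swap r/1=3/1247: DF=(1 − 3/1247·(0))/(1+3/1247) = 1247/1250 ≈ 0.997600
step 2 [2y] swap r/1=19/2478: DF=(1 − 19/2478·(0.997600))/(1+19/2478) = 1231/1250 ≈ 0.984800
step 3 [3y] bond c/1=9/200: DF=(272893/250000 − 9/200·(0.997600+0.984800))/(1+9/200) = 1199/1250 ≈ 0.959200
step 4 [4y] bond c/1=7/100: DF=(1186567/1000000 − 7/100·(0.997600+0.984800+0.959200))/(1+7/100) = 1833/2000 ≈ 0.916500
step 5 [5y] zero: DF = P = 8731/10000 ≈ 0.873100
step 6 [6y] swap r/1=1759/55553: DF=(1 − 1759/55553·(0.997600+0.984800+0.959200+0.916500+0.873100))/(1+1759/55553) = 8241/10000 ≈ 0.824100

1 1 1247/1250
2 2 1231/1250
3 3 1199/1250
4 4 1833/2000
5 5 8731/10000
6 6 8241/10000
DF(5y) = 8731/10000 ≈ 0.873100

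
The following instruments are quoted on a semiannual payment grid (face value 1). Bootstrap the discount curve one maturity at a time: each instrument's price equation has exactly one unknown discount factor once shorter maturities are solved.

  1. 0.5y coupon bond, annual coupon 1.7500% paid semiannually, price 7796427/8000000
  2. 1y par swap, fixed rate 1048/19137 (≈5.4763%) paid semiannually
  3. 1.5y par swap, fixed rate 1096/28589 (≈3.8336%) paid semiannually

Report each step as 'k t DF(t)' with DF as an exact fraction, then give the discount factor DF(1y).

step 1 [0.5y] bond c/2=7/800: DF=(7796427/8000000 − 7/800·(0))/(1+7/800) = 9661/10000 ≈ 0.966100
step 2 [1y] swap r/2=524/19137: DF=(1 − 524/19137·(0.966100))/(1+524/19137) = 2369/2500 ≈ 0.947600
step 3 [1.5y] swap r/2=548/28589: DF=(1 − 548/28589·(0.966100+0.947600))/(1+548/28589) = 2363/2500 ≈ 0.945200

1 1/2 9661/10000
2 1 2369/2500
3 3/2 2363/2500
DF(1y) = 2369/2500 ≈ 0.947600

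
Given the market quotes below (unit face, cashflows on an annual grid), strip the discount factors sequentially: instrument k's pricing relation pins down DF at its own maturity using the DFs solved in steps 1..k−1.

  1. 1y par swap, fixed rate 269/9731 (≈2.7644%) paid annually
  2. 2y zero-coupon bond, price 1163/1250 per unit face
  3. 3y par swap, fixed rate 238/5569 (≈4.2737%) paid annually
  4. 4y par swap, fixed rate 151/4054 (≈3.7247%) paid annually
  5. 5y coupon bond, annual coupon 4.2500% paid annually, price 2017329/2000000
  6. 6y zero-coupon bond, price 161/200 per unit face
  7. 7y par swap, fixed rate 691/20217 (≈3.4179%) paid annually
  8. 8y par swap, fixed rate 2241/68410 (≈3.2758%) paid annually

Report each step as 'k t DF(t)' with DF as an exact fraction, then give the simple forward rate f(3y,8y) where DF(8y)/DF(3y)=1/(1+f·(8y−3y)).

1 1 9731/10000
2 2 1163/1250
3 3 881/1000
4 4 8641/10000
5 5 2047/2500
6 6 161/200
7 7 7927/10000
8 8 7759/10000
f(3y,8y) = ((881/1000)/(7759/10000) − 1)/(5) = 1051/38795 ≈ 2.7091%

step 1 [1y] swap r/1=269/9731: DF=(1 − 269/9731·(0))/(1+269/9731) = 9731/10000 ≈ 0.973100
step 2 [2y] zero: DF = P = 1163/1250 ≈ 0.930400
step 3 [3y] swap r/1=238/5569: DF=(1 − 238/5569·(0.973100+0.930400))/(1+238/5569) = 881/1000 ≈ 0.881000
step 4 [4y] swap r/1=151/4054: DF=(1 − 151/4054·(0.973100+0.930400+0.881000))/(1+151/4054) = 8641/10000 ≈ 0.864100
step 5 [5y] bond c/1=17/400: DF=(2017329/2000000 − 17/400·(0.973100+0.930400+0.881000+0.864100))/(1+17/400) = 2047/2500 ≈ 0.818800
step 6 [6y] zero: DF = P = 161/200 ≈ 0.805000
step 7 [7y] swap r/1=691/20217: DF=(1 − 691/20217·(0.973100+0.930400+0.881000+0.864100+0.818800+0.805000))/(1+691/20217) = 7927/10000 ≈ 0.792700
step 8 [8y] swap r/1=2241/68410: DF=(1 − 2241/68410·(0.973100+0.930400+0.881000+0.864100+0.818800+0.805000+0.792700))/(1+2241/68410) = 7759/10000 ≈ 0.775900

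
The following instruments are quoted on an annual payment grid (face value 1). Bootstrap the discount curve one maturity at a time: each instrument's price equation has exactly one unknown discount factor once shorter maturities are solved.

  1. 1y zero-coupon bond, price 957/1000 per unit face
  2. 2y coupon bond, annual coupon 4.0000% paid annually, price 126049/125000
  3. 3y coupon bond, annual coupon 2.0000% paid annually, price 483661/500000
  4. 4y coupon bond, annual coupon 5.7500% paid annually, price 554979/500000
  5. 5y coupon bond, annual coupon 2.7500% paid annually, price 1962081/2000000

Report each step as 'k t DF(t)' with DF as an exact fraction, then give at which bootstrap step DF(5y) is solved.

1 1 957/1000
2 2 583/625
3 3 9113/10000
4 4 8973/10000
5 5 4279/5000
DF(5y) is solved at step 5

step 1 [1y] zero: DF = P = 957/1000 ≈ 0.957000
step 2 [2y] bond c/1=1/25: DF=(126049/125000 − 1/25·(0.957000))/(1+1/25) = 583/625 ≈ 0.932800
step 3 [3y] bond c/1=1/50: DF=(483661/500000 − 1/50·(0.957000+0.932800))/(1+1/50) = 9113/10000 ≈ 0.911300
step 4 [4y] bond c/1=23/400: DF=(554979/500000 − 23/400·(0.957000+0.932800+0.911300))/(1+23/400) = 8973/10000 ≈ 0.897300
step 5 [5y] bond c/1=11/400: DF=(1962081/2000000 − 11/400·(0.957000+0.932800+0.911300+0.897300))/(1+11/400) = 4279/5000 ≈ 0.855800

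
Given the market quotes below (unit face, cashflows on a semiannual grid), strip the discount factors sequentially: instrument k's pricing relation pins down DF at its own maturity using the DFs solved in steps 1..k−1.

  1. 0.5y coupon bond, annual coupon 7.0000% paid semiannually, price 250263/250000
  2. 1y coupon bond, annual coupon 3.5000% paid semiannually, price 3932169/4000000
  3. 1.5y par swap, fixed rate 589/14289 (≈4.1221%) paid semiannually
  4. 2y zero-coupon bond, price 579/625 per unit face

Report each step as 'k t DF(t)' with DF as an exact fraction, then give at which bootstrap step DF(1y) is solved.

1 1/2 1209/1250
2 1 1899/2000
3 3/2 9411/10000
4 2 579/625
DF(1y) is solved at step 2

step 1 [0.5y] bond c/2=7/200: DF=(250263/250000 − 7/200·(0))/(1+7/200) = 1209/1250 ≈ 0.967200
step 2 [1y] bond c/2=7/400: DF=(3932169/4000000 − 7/400·(0.967200))/(1+7/400) = 1899/2000 ≈ 0.949500
step 3 [1.5y] swap r/2=589/28578: DF=(1 − 589/28578·(0.967200+0.949500))/(1+589/28578) = 9411/10000 ≈ 0.941100
step 4 [2y] zero: DF = P = 579/625 ≈ 0.926400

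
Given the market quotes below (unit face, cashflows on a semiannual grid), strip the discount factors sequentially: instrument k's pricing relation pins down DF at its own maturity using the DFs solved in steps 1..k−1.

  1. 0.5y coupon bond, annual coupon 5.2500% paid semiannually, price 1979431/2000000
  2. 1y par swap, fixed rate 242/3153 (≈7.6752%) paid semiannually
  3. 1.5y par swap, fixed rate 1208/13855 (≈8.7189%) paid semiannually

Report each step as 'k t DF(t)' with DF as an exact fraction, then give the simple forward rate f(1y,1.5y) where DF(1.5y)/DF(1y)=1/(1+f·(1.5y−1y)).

1 1/2 2411/2500
2 1 4637/5000
3 3/2 1099/1250
f(1y,1.5y) = ((4637/5000)/(1099/1250) − 1)/(1/2) = 241/2198 ≈ 10.9645%

step 1 [0.5y] bond c/2=21/800: DF=(1979431/2000000 − 21/800·(0))/(1+21/800) = 2411/2500 ≈ 0.964400
step 2 [1y] swap r/2=121/3153: DF=(1 − 121/3153·(0.964400))/(1+121/3153) = 4637/5000 ≈ 0.927400
step 3 [1.5y] swap r/2=604/13855: DF=(1 − 604/13855·(0.964400+0.927400))/(1+604/13855) = 1099/1250 ≈ 0.879200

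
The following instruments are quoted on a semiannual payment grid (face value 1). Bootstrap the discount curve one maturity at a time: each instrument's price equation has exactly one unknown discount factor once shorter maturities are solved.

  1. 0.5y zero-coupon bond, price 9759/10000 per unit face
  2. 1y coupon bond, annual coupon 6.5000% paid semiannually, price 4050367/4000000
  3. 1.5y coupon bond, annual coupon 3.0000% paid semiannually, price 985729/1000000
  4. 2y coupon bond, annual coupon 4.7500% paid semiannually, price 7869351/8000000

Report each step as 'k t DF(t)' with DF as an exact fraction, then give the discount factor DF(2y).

step 1 [0.5y] zero: DF = P = 9759/10000 ≈ 0.975900
step 2 [1y] bond c/2=13/400: DF=(4050367/4000000 − 13/400·(0.975900))/(1+13/400) = 19/20 ≈ 0.950000
step 3 [1.5y] bond c/2=3/200: DF=(985729/1000000 − 3/200·(0.975900+0.950000))/(1+3/200) = 9427/10000 ≈ 0.942700
step 4 [2y] bond c/2=19/800: DF=(7869351/8000000 − 19/800·(0.975900+0.950000+0.942700))/(1+19/800) = 8943/10000 ≈ 0.894300

1 1/2 9759/10000
2 1 19/20
3 3/2 9427/10000
4 2 8943/10000
DF(2y) = 8943/10000 ≈ 0.894300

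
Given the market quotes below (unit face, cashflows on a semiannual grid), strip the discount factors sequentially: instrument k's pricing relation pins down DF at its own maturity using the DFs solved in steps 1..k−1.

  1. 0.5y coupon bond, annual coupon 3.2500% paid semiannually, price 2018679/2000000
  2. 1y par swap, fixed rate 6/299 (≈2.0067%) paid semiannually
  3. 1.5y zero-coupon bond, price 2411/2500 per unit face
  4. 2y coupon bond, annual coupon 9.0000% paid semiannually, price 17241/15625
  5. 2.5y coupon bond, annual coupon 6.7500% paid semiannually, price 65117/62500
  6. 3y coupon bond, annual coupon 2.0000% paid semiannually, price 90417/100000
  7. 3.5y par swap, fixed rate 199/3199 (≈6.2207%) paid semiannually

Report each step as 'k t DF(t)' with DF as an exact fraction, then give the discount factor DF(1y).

1 1/2 2483/2500
2 1 4901/5000
3 3/2 2411/2500
4 2 4647/5000
5 5/2 551/625
6 3 4241/5000
7 7/2 801/1000
DF(1y) = 4901/5000 ≈ 0.980200

step 1 [0.5y] bond c/2=13/800: DF=(2018679/2000000 − 13/800·(0))/(1+13/800) = 2483/2500 ≈ 0.993200
step 2 [1y] swap r/2=3/299: DF=(1 − 3/299·(0.993200))/(1+3/299) = 4901/5000 ≈ 0.980200
step 3 [1.5y] zero: DF = P = 2411/2500 ≈ 0.964400
step 4 [2y] bond c/2=9/200: DF=(17241/15625 − 9/200·(0.993200+0.980200+0.964400))/(1+9/200) = 4647/5000 ≈ 0.929400
step 5 [2.5y] bond c/2=27/800: DF=(65117/62500 − 27/800·(0.993200+0.980200+0.964400+0.929400))/(1+27/800) = 551/625 ≈ 0.881600
step 6 [3y] bond c/2=1/100: DF=(90417/100000 − 1/100·(0.993200+0.980200+0.964400+0.929400+0.881600))/(1+1/100) = 4241/5000 ≈ 0.848200
step 7 [3.5y] swap r/2=199/6398: DF=(1 − 199/6398·(0.993200+0.980200+0.964400+0.929400+0.881600+0.848200))/(1+199/6398) = 801/1000 ≈ 0.801000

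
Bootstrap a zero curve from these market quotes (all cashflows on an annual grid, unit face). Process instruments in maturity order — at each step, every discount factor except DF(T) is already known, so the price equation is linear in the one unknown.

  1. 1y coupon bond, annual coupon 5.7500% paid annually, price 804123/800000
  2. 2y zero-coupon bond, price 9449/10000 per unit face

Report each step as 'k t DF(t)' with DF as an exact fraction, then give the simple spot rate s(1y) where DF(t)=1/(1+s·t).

1 1 1901/2000
2 2 9449/10000
s(1y) = (1/(1901/2000) − 1)/(1) = 99/1901 ≈ 5.2078%

step 1 [1y] bond c/1=23/400: DF=(804123/800000 − 23/400·(0))/(1+23/400) = 1901/2000 ≈ 0.950500
step 2 [2y] zero: DF = P = 9449/10000 ≈ 0.944900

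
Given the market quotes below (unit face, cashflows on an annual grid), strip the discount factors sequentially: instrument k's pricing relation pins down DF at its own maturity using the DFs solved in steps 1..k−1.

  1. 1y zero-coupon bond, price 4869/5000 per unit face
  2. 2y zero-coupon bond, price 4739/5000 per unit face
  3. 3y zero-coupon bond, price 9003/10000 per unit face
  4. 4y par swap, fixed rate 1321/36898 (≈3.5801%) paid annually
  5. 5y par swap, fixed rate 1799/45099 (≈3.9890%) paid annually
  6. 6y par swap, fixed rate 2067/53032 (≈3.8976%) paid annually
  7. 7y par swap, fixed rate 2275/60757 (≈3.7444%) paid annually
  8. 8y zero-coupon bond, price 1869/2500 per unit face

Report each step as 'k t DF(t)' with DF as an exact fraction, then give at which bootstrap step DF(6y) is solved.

step 1 [1y] zero: DF = P = 4869/5000 ≈ 0.973800
step 2 [2y] zero: DF = P = 4739/5000 ≈ 0.947800
step 3 [3y] zero: DF = P = 9003/10000 ≈ 0.900300
step 4 [4y] swap r/1=1321/36898: DF=(1 − 1321/36898·(0.973800+0.947800+0.900300))/(1+1321/36898) = 8679/10000 ≈ 0.867900
step 5 [5y] swap r/1=1799/45099: DF=(1 − 1799/45099·(0.973800+0.947800+0.900300+0.867900))/(1+1799/45099) = 8201/10000 ≈ 0.820100
step 6 [6y] swap r/1=2067/53032: DF=(1 − 2067/53032·(0.973800+0.947800+0.900300+0.867900+0.820100))/(1+2067/53032) = 7933/10000 ≈ 0.793300
step 7 [7y] swap r/1=2275/60757: DF=(1 − 2275/60757·(0.973800+0.947800+0.900300+0.867900+0.820100+0.793300))/(1+2275/60757) = 309/400 ≈ 0.772500
step 8 [8y] zero: DF = P = 1869/2500 ≈ 0.747600

1 1 4869/5000
2 2 4739/5000
3 3 9003/10000
4 4 8679/10000
5 5 8201/10000
6 6 7933/10000
7 7 309/400
8 8 1869/2500
DF(6y) is solved at step 6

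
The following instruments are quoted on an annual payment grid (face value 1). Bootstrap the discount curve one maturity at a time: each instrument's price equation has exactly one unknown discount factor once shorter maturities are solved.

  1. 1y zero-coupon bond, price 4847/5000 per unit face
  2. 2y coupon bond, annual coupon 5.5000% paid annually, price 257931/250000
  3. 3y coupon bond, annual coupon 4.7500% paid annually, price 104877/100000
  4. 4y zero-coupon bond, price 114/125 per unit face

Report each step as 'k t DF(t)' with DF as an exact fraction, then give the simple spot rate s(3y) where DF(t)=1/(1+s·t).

1 1 4847/5000
2 2 4637/5000
3 3 572/625
4 4 114/125
s(3y) = (1/(572/625) − 1)/(3) = 53/1716 ≈ 3.0886%

step 1 [1y] zero: DF = P = 4847/5000 ≈ 0.969400
step 2 [2y] bond c/1=11/200: DF=(257931/250000 − 11/200·(0.969400))/(1+11/200) = 4637/5000 ≈ 0.927400
step 3 [3y] bond c/1=19/400: DF=(104877/100000 − 19/400·(0.969400+0.927400))/(1+19/400) = 572/625 ≈ 0.915200
step 4 [4y] zero: DF = P = 114/125 ≈ 0.912000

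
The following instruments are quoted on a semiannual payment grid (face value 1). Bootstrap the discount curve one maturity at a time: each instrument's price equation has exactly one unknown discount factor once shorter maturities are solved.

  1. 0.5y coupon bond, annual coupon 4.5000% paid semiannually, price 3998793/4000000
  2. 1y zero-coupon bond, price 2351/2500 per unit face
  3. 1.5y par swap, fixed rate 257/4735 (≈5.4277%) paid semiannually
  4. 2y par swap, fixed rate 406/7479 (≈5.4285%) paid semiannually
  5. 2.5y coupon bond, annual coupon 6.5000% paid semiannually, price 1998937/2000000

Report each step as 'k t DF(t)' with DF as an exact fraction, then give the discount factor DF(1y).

1 1/2 9777/10000
2 1 2351/2500
3 3/2 9229/10000
4 2 1797/2000
5 5/2 8503/10000
DF(1y) = 2351/2500 ≈ 0.940400

step 1 [0.5y] bond c/2=9/400: DF=(3998793/4000000 − 9/400·(0))/(1+9/400) = 9777/10000 ≈ 0.977700
step 2 [1y] zero: DF = P = 2351/2500 ≈ 0.940400
step 3 [1.5y] swap r/2=257/9470: DF=(1 − 257/9470·(0.977700+0.940400))/(1+257/9470) = 9229/10000 ≈ 0.922900
step 4 [2y] swap r/2=203/7479: DF=(1 − 203/7479·(0.977700+0.940400+0.922900))/(1+203/7479) = 1797/2000 ≈ 0.898500
step 5 [2.5y] bond c/2=13/400: DF=(1998937/2000000 − 13/400·(0.977700+0.940400+0.922900+0.898500))/(1+13/400) = 8503/10000 ≈ 0.850300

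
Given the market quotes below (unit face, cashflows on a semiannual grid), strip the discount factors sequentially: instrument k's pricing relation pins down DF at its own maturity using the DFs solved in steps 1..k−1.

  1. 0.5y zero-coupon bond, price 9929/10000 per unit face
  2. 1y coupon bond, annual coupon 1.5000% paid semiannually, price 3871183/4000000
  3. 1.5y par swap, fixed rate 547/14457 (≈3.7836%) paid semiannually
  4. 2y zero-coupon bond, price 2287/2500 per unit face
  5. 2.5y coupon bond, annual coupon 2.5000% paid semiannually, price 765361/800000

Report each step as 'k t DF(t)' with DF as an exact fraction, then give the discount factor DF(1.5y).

step 1 [0.5y] zero: DF = P = 9929/10000 ≈ 0.992900
step 2 [1y] bond c/2=3/400: DF=(3871183/4000000 − 3/400·(0.992900))/(1+3/400) = 2383/2500 ≈ 0.953200
step 3 [1.5y] swap r/2=547/28914: DF=(1 − 547/28914·(0.992900+0.953200))/(1+547/28914) = 9453/10000 ≈ 0.945300
step 4 [2y] zero: DF = P = 2287/2500 ≈ 0.914800
step 5 [2.5y] bond c/2=1/80: DF=(765361/800000 − 1/80·(0.992900+0.953200+0.945300+0.914800))/(1+1/80) = 8979/10000 ≈ 0.897900

1 1/2 9929/10000
2 1 2383/2500
3 3/2 9453/10000
4 2 2287/2500
5 5/2 8979/10000
DF(1.5y) = 9453/10000 ≈ 0.945300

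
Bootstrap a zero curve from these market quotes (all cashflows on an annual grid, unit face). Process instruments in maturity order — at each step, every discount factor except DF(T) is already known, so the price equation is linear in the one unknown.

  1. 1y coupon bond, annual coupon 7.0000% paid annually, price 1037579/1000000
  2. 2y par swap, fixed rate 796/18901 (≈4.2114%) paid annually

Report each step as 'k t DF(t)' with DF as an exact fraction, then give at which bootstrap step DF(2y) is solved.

step 1 [1y] bond c/1=7/100: DF=(1037579/1000000 − 7/100·(0))/(1+7/100) = 9697/10000 ≈ 0.969700
step 2 [2y] swap r/1=796/18901: DF=(1 − 796/18901·(0.969700))/(1+796/18901) = 2301/2500 ≈ 0.920400

1 1 9697/10000
2 2 2301/2500
DF(2y) is solved at step 2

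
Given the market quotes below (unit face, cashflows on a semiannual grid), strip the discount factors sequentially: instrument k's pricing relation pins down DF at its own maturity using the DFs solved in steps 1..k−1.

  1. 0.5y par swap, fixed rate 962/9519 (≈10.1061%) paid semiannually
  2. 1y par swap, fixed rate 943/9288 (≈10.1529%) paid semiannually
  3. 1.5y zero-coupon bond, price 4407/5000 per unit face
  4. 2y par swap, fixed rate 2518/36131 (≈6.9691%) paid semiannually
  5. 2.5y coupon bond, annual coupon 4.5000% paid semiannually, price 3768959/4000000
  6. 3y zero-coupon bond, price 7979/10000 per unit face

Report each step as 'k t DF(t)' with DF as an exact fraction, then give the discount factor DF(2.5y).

step 1 [0.5y] swap r/2=481/9519: DF=(1 − 481/9519·(0))/(1+481/9519) = 9519/10000 ≈ 0.951900
step 2 [1y] swap r/2=943/18576: DF=(1 − 943/18576·(0.951900))/(1+943/18576) = 9057/10000 ≈ 0.905700
step 3 [1.5y] zero: DF = P = 4407/5000 ≈ 0.881400
step 4 [2y] swap r/2=1259/36131: DF=(1 − 1259/36131·(0.951900+0.905700+0.881400))/(1+1259/36131) = 8741/10000 ≈ 0.874100
step 5 [2.5y] bond c/2=9/400: DF=(3768959/4000000 − 9/400·(0.951900+0.905700+0.881400+0.874100))/(1+9/400) = 421/500 ≈ 0.842000
step 6 [3y] zero: DF = P = 7979/10000 ≈ 0.797900

1 1/2 9519/10000
2 1 9057/10000
3 3/2 4407/5000
4 2 8741/10000
5 5/2 421/500
6 3 7979/10000
DF(2.5y) = 421/500 ≈ 0.842000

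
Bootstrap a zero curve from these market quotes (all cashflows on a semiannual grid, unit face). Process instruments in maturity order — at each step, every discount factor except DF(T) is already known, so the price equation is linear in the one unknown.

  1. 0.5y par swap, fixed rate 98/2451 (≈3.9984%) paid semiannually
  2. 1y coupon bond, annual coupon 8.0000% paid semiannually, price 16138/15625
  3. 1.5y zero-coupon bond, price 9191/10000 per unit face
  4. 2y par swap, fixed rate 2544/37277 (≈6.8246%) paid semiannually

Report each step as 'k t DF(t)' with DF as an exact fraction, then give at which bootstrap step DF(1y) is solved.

step 1 [0.5y] swap r/2=49/2451: DF=(1 − 49/2451·(0))/(1+49/2451) = 2451/2500 ≈ 0.980400
step 2 [1y] bond c/2=1/25: DF=(16138/15625 − 1/25·(0.980400))/(1+1/25) = 4777/5000 ≈ 0.955400
step 3 [1.5y] zero: DF = P = 9191/10000 ≈ 0.919100
step 4 [2y] swap r/2=1272/37277: DF=(1 − 1272/37277·(0.980400+0.955400+0.919100))/(1+1272/37277) = 1091/1250 ≈ 0.872800

1 1/2 2451/2500
2 1 4777/5000
3 3/2 9191/10000
4 2 1091/1250
DF(1y) is solved at step 2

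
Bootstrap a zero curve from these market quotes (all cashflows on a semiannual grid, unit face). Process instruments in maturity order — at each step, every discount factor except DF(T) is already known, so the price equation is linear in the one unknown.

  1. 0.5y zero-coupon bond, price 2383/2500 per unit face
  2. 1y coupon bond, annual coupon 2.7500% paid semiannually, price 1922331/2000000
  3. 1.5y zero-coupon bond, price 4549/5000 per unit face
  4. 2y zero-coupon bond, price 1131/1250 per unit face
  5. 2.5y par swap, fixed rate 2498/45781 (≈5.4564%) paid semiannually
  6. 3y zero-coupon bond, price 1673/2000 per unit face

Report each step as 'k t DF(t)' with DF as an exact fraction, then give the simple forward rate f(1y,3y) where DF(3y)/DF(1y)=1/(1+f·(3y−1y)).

1 1/2 2383/2500
2 1 1169/1250
3 3/2 4549/5000
4 2 1131/1250
5 5/2 8751/10000
6 3 1673/2000
f(1y,3y) = ((1169/1250)/(1673/2000) − 1)/(2) = 141/2390 ≈ 5.8996%

step 1 [0.5y] zero: DF = P = 2383/2500 ≈ 0.953200
step 2 [1y] bond c/2=11/800: DF=(1922331/2000000 − 11/800·(0.953200))/(1+11/800) = 1169/1250 ≈ 0.935200
step 3 [1.5y] zero: DF = P = 4549/5000 ≈ 0.909800
step 4 [2y] zero: DF = P = 1131/1250 ≈ 0.904800
step 5 [2.5y] swap r/2=1249/45781: DF=(1 − 1249/45781·(0.953200+0.935200+0.909800+0.904800))/(1+1249/45781) = 8751/10000 ≈ 0.875100
step 6 [3y] zero: DF = P = 1673/2000 ≈ 0.836500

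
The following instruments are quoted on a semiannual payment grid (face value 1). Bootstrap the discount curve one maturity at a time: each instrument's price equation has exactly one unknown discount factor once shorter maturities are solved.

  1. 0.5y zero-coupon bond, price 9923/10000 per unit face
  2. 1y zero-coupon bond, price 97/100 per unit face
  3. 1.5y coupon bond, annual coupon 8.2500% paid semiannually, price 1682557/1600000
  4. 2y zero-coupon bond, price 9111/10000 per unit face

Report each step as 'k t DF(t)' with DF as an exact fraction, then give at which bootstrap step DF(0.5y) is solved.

step 1 [0.5y] zero: DF = P = 9923/10000 ≈ 0.992300
step 2 [1y] zero: DF = P = 97/100 ≈ 0.970000
step 3 [1.5y] bond c/2=33/800: DF=(1682557/1600000 − 33/800·(0.992300+0.970000))/(1+33/800) = 4661/5000 ≈ 0.932200
step 4 [2y] zero: DF = P = 9111/10000 ≈ 0.911100

1 1/2 9923/10000
2 1 97/100
3 3/2 4661/5000
4 2 9111/10000
DF(0.5y) is solved at step 1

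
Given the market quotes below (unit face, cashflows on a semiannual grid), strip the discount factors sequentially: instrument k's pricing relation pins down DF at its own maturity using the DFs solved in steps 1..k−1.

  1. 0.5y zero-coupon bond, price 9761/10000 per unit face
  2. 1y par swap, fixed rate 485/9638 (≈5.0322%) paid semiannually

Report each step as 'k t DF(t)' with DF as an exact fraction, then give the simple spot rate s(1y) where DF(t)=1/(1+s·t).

step 1 [0.5y] zero: DF = P = 9761/10000 ≈ 0.976100
step 2 [1y] swap r/2=485/19276: DF=(1 − 485/19276·(0.976100))/(1+485/19276) = 1903/2000 ≈ 0.951500

1 1/2 9761/10000
2 1 1903/2000
s(1y) = (1/(1903/2000) − 1)/(1) = 97/1903 ≈ 5.0972%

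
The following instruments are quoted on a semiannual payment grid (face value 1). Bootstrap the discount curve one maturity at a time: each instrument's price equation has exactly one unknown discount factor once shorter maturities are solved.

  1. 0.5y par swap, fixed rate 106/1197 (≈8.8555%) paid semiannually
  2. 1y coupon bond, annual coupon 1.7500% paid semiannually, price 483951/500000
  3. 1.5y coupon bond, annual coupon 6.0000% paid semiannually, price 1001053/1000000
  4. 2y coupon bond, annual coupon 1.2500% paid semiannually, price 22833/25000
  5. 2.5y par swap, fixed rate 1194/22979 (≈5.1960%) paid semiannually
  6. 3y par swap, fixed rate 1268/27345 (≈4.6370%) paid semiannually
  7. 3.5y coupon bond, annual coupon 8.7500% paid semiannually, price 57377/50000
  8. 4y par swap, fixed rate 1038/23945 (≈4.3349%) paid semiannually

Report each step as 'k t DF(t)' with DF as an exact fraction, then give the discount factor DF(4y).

1 1/2 1197/1250
2 1 1189/1250
3 3/2 9163/10000
4 2 8901/10000
5 5/2 4403/5000
6 3 2183/2500
7 7/2 4351/5000
8 4 8443/10000
DF(4y) = 8443/10000 ≈ 0.844300

step 1 [0.5y] swap r/2=53/1197: DF=(1 − 53/1197·(0))/(1+53/1197) = 1197/1250 ≈ 0.957600
step 2 [1y] bond c/2=7/800: DF=(483951/500000 − 7/800·(0.957600))/(1+7/800) = 1189/1250 ≈ 0.951200
step 3 [1.5y] bond c/2=3/100: DF=(1001053/1000000 − 3/100·(0.957600+0.951200))/(1+3/100) = 9163/10000 ≈ 0.916300
step 4 [2y] bond c/2=1/160: DF=(22833/25000 − 1/160·(0.957600+0.951200+0.916300))/(1+1/160) = 8901/10000 ≈ 0.890100
step 5 [2.5y] swap r/2=597/22979: DF=(1 − 597/22979·(0.957600+0.951200+0.916300+0.890100))/(1+597/22979) = 4403/5000 ≈ 0.880600
step 6 [3y] swap r/2=634/27345: DF=(1 − 634/27345·(0.957600+0.951200+0.916300+0.890100+0.880600))/(1+634/27345) = 2183/2500 ≈ 0.873200
step 7 [3.5y] bond c/2=7/160: DF=(57377/50000 − 7/160·(0.957600+0.951200+0.916300+0.890100+0.880600+0.873200))/(1+7/160) = 4351/5000 ≈ 0.870200
step 8 [4y] swap r/2=519/23945: DF=(1 − 519/23945·(0.957600+0.951200+0.916300+0.890100+0.880600+0.873200+0.870200))/(1+519/23945) = 8443/10000 ≈ 0.844300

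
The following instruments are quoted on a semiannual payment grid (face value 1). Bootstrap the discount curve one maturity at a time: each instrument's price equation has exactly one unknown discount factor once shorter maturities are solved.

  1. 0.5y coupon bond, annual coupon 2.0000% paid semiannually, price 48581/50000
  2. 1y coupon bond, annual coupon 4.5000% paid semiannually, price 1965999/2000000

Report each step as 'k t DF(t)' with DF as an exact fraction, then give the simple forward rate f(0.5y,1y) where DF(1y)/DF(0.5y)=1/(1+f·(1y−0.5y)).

1 1/2 481/500
2 1 4701/5000
f(0.5y,1y) = ((481/500)/(4701/5000) − 1)/(1/2) = 218/4701 ≈ 4.6373%

step 1 [0.5y] bond c/2=1/100: DF=(48581/50000 − 1/100·(0))/(1+1/100) = 481/500 ≈ 0.962000
step 2 [1y] bond c/2=9/400: DF=(1965999/2000000 − 9/400·(0.962000))/(1+9/400) = 4701/5000 ≈ 0.940200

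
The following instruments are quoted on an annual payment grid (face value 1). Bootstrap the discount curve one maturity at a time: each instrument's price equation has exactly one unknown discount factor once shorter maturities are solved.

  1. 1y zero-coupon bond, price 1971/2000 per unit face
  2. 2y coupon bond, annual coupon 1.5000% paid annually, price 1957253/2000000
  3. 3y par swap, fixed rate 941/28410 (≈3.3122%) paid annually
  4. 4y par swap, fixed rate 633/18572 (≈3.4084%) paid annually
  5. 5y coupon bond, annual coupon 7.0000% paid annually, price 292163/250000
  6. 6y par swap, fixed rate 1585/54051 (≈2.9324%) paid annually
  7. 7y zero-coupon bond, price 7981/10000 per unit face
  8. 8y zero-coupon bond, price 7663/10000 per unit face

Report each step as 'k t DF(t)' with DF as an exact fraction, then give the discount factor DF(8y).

1 1 1971/2000
2 2 1187/1250
3 3 9059/10000
4 4 4367/5000
5 5 2123/2500
6 6 1683/2000
7 7 7981/10000
8 8 7663/10000
DF(8y) = 7663/10000 ≈ 0.766300

step 1 [1y] zero: DF = P = 1971/2000 ≈ 0.985500
step 2 [2y] bond c/1=3/200: DF=(1957253/2000000 − 3/200·(0.985500))/(1+3/200) = 1187/1250 ≈ 0.949600
step 3 [3y] swap r/1=941/28410: DF=(1 − 941/28410·(0.985500+0.949600))/(1+941/28410) = 9059/10000 ≈ 0.905900
step 4 [4y] swap r/1=633/18572: DF=(1 − 633/18572·(0.985500+0.949600+0.905900))/(1+633/18572) = 4367/5000 ≈ 0.873400
step 5 [5y] bond c/1=7/100: DF=(292163/250000 − 7/100·(0.985500+0.949600+0.905900+0.873400))/(1+7/100) = 2123/2500 ≈ 0.849200
step 6 [6y] swap r/1=1585/54051: DF=(1 − 1585/54051·(0.985500+0.949600+0.905900+0.873400+0.849200))/(1+1585/54051) = 1683/2000 ≈ 0.841500
step 7 [7y] zero: DF = P = 7981/10000 ≈ 0.798100
step 8 [8y] zero: DF = P = 7663/10000 ≈ 0.766300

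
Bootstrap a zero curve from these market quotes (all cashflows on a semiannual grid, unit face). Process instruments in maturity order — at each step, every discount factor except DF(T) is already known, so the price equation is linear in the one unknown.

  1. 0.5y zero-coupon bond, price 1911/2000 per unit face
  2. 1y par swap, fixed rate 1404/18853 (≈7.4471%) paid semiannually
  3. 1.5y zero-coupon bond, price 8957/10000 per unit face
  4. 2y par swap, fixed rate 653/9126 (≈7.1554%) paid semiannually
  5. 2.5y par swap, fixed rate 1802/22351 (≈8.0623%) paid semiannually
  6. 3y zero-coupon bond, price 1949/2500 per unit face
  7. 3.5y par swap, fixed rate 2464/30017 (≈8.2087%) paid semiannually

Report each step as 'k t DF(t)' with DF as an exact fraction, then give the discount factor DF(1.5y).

step 1 [0.5y] zero: DF = P = 1911/2000 ≈ 0.955500
step 2 [1y] swap r/2=702/18853: DF=(1 − 702/18853·(0.955500))/(1+702/18853) = 4649/5000 ≈ 0.929800
step 3 [1.5y] zero: DF = P = 8957/10000 ≈ 0.895700
step 4 [2y] swap r/2=653/18252: DF=(1 − 653/18252·(0.955500+0.929800+0.895700))/(1+653/18252) = 4347/5000 ≈ 0.869400
step 5 [2.5y] swap r/2=901/22351: DF=(1 − 901/22351·(0.955500+0.929800+0.895700+0.869400))/(1+901/22351) = 4099/5000 ≈ 0.819800
step 6 [3y] zero: DF = P = 1949/2500 ≈ 0.779600
step 7 [3.5y] swap r/2=1232/30017: DF=(1 − 1232/30017·(0.955500+0.929800+0.895700+0.869400+0.819800+0.779600))/(1+1232/30017) = 471/625 ≈ 0.753600

1 1/2 1911/2000
2 1 4649/5000
3 3/2 8957/10000
4 2 4347/5000
5 5/2 4099/5000
6 3 1949/2500
7 7/2 471/625
DF(1.5y) = 8957/10000 ≈ 0.895700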